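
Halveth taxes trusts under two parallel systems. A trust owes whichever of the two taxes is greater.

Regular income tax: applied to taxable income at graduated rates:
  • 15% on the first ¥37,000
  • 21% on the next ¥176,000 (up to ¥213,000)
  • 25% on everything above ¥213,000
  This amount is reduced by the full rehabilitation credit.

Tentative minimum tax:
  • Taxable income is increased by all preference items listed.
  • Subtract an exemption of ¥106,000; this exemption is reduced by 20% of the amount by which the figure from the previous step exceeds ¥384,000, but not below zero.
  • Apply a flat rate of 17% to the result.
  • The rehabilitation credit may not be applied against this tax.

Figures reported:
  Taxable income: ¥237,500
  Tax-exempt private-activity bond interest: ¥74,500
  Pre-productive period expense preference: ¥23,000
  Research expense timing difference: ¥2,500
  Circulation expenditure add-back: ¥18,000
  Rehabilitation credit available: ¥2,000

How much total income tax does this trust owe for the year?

Regular income tax:
  ¥37,000 × 15% = ¥5,550
  ¥176,000 × 21% = ¥36,960
  ¥24,500 × 25% = ¥6,125
  → ¥48,635
  Less rehabilitation credit ¥2,000 → ¥46,635

Tentative minimum tax:
  Adjusted income: ¥237,500 + ¥74,500 + ¥23,000 + ¥2,500 + ¥18,000 = ¥355,500
  Exemption: ¥355,500 ≤ ¥384,000, so full ¥106,000 applies
  Base: ¥355,500 − ¥106,000 = ¥249,500
  ¥249,500 × 17% = ¥42,415

¥46,635 > ¥42,415, so the regular income tax governs.

¥46,635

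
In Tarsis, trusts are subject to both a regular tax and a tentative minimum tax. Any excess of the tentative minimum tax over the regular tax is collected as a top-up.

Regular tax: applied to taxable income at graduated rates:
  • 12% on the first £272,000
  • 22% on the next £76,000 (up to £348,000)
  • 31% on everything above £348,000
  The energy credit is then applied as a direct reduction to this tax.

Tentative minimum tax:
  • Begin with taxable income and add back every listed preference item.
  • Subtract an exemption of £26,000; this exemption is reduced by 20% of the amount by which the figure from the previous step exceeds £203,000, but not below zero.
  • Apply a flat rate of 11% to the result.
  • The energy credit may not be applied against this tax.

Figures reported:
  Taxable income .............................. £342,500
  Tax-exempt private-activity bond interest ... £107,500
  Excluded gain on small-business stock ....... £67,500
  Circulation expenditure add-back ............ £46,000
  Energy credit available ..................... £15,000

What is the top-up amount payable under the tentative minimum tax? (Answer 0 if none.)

Tentative minimum tax:
  Adjusted income: £342,500 + £107,500 + £67,500 + £46,000 = £563,500
  Exemption: 20% × (£563,500 − £203,000) = £72,100 ≥ £26,000, so the exemption is fully phased out
  Base: £563,500 − £0 = £563,500
  £563,500 × 11% = £61,985

Regular tax:
  £272,000 × 12% = £32,640
  £70,500 × 22% = £15,510
  → £48,150
  Less energy credit £15,000 → £33,150

Excess of tentative minimum tax over regular tax: £61,985 − £33,150 = £28,835.

£28,835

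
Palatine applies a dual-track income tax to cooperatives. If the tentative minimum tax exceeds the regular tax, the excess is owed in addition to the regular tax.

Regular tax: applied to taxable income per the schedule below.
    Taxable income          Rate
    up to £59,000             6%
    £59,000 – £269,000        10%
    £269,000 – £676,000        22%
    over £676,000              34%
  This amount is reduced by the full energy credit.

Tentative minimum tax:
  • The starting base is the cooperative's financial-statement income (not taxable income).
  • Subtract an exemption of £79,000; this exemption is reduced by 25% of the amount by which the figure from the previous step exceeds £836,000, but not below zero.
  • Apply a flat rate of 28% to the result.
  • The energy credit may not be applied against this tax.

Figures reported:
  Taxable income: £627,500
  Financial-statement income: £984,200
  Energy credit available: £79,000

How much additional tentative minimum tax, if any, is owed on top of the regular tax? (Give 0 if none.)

Regular tax:
  £59,000 × 6% = £3,540
  £210,000 × 10% = £21,000
  £358,500 × 22% = £78,870
  → £103,410
  Less energy credit £79,000 → £24,410

Tentative minimum tax:
  Base (financial-statement income): £984,200
  Exemption: £79,000 − 25% × (£984,200 − £836,000) = £79,000 − £37,050 = £41,950
  Base: £984,200 − £41,950 = £942,250
  £942,250 × 28% = £263,830

Excess of tentative minimum tax over regular tax: £263,830 − £24,410 = £239,420.

£239,420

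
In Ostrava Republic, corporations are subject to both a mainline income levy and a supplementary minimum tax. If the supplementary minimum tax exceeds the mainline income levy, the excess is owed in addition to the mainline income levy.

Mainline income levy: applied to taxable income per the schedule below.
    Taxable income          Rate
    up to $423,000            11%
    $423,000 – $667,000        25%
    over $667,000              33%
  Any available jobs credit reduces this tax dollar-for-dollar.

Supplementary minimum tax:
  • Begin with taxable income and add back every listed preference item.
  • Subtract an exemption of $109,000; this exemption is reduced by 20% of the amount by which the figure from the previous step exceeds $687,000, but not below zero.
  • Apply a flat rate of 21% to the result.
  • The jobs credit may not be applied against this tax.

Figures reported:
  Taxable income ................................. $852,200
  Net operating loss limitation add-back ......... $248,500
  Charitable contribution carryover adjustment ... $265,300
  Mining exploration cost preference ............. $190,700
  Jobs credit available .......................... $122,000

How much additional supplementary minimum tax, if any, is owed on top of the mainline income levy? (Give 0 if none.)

$280,261

Supplementary minimum tax:
  Adjusted income: $852,200 + $248,500 + $265,300 + $190,700 = $1,556,700
  Exemption: 20% × ($1,556,700 − $687,000) = $173,940 ≥ $109,000, so the exemption is fully phased out
  Base: $1,556,700 − $0 = $1,556,700
  $1,556,700 × 21% = $326,907

Mainline income levy:
  $423,000 × 11% = $46,530
  $244,000 × 25% = $61,000
  $185,200 × 33% = $61,116
  → $168,646
  Less jobs credit $122,000 → $46,646

Excess of supplementary minimum tax over mainline income levy: $326,907 − $46,646 = $280,261.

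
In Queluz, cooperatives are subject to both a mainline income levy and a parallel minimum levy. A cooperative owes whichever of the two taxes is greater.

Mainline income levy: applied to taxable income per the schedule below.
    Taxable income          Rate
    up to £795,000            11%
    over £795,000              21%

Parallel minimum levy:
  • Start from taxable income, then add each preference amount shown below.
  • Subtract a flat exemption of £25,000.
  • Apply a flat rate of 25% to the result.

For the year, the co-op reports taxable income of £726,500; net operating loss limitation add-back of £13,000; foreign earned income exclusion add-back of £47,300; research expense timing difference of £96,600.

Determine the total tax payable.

£214,600

Mainline income levy:
  £726,500 × 11% = £79,915

Parallel minimum levy:
  Adjusted income: £726,500 + £13,000 + £47,300 + £96,600 = £883,400
  Less exemption £25,000 → base £858,400
  £858,400 × 25% = £214,600

£214,600 > £79,915, so the parallel minimum levy is the binding amount.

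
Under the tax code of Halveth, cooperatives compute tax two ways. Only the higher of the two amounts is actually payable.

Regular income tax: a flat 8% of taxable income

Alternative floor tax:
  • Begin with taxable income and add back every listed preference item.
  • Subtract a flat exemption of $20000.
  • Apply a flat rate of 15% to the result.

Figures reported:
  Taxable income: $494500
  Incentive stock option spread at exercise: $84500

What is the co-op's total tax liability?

$83850

Regular income tax:
  $494500 × 8% = $39560

Alternative floor tax:
  Adjusted income: $494500 + $84500 = $579000
  Less exemption $20000 → base $559000
  $559000 × 15% = $83850

$83850 > $39560, so the alternative floor tax is the binding amount.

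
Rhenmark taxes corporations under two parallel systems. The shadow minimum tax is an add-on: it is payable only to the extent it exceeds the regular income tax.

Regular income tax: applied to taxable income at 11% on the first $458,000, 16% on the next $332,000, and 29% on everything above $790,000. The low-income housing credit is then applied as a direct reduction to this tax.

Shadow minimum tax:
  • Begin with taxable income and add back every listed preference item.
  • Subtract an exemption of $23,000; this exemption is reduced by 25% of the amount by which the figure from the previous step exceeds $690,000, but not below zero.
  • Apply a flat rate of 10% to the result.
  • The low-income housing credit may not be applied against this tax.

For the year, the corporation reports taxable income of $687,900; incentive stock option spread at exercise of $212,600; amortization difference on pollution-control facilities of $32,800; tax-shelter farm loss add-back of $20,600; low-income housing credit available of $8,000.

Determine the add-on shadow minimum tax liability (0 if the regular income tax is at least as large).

Shadow minimum tax:
  Adjusted income: $687,900 + $212,600 + $32,800 + $20,600 = $953,900
  Exemption: 25% × ($953,900 − $690,000) = $65,975 ≥ $23,000, so the exemption is fully phased out
  Base: $953,900 − $0 = $953,900
  $953,900 × 10% = $95,390

Regular income tax:
  $458,000 × 11% = $50,380
  $229,900 × 16% = $36,784
  → $87,164
  Less low-income housing credit $8,000 → $79,164

Excess of shadow minimum tax over regular income tax: $95,390 − $79,164 = $16,226.

$16,226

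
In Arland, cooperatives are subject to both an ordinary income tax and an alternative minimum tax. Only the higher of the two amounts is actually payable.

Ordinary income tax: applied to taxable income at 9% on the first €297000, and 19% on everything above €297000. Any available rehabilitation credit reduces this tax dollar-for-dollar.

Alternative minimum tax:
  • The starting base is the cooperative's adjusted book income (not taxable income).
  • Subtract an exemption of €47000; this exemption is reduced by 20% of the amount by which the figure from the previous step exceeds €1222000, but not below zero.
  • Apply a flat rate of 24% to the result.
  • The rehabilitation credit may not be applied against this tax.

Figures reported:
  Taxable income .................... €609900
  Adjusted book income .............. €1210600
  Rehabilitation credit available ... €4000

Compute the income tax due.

€279264

Alternative minimum tax:
  Base (adjusted book income): €1210600
  Exemption: €1210600 ≤ €1222000, so full €47000 applies
  Base: €1210600 − €47000 = €1163600
  €1163600 × 24% = €279264

Ordinary income tax:
  €297000 × 9% = €26730
  €312900 × 19% = €59451
  → €86181
  Less rehabilitation credit €4000 → €82181

€279264 > €82181, so the alternative minimum tax is the binding amount.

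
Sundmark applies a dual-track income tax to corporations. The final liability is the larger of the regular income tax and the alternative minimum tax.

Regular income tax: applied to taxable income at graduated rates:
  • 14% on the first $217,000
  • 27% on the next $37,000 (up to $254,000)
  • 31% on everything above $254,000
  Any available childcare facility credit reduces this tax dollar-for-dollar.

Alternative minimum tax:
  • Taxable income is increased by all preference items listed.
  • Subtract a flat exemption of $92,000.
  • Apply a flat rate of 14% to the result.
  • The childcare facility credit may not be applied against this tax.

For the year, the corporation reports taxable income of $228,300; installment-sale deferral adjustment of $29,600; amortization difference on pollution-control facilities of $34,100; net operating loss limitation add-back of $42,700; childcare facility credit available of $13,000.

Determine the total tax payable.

Regular income tax:
  $217,000 × 14% = $30,380
  $11,300 × 27% = $3,051
  → $33,431
  Less childcare facility credit $13,000 → $20,431

Alternative minimum tax:
  Adjusted income: $228,300 + $29,600 + $34,100 + $42,700 = $334,700
  Less exemption $92,000 → base $242,700
  $242,700 × 14% = $33,978

$33,978 > $20,431, so the alternative minimum tax is the binding amount.

$33,978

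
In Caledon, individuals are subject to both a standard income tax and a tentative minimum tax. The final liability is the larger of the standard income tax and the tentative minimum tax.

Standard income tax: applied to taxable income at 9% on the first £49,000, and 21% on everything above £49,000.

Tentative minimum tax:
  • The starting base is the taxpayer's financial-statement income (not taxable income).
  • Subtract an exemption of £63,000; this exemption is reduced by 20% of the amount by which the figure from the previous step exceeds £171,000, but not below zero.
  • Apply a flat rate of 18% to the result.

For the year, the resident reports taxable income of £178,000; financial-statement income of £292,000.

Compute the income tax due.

Tentative minimum tax:
  Base (financial-statement income): £292,000
  Exemption: £63,000 − 20% × (£292,000 − £171,000) = £63,000 − £24,200 = £38,800
  Base: £292,000 − £38,800 = £253,200
  £253,200 × 18% = £45,576

Standard income tax:
  £49,000 × 9% = £4,410
  £129,000 × 21% = £27,090
  → £31,500

£45,576 > £31,500, so the tentative minimum tax is the binding amount.

£45,576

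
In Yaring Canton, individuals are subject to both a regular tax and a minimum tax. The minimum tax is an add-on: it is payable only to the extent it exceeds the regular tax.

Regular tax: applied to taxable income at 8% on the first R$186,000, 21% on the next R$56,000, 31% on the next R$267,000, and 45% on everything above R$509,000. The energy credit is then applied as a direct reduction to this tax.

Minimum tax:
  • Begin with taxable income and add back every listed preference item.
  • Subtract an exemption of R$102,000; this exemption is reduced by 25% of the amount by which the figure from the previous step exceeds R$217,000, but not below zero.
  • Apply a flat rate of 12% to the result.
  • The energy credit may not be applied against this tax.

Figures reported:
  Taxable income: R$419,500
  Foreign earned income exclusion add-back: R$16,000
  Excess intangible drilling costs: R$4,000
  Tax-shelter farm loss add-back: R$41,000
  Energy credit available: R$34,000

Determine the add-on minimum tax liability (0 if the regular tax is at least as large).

Regular tax:
  R$186,000 × 8% = R$14,880
  R$56,000 × 21% = R$11,760
  R$177,500 × 31% = R$55,025
  → R$81,665
  Less energy credit R$34,000 → R$47,665

Minimum tax:
  Adjusted income: R$419,500 + R$16,000 + R$4,000 + R$41,000 = R$480,500
  Exemption: R$102,000 − 25% × (R$480,500 − R$217,000) = R$102,000 − R$65,875 = R$36,125
  Base: R$480,500 − R$36,125 = R$444,375
  R$444,375 × 12% = R$53,325

Excess of minimum tax over regular tax: R$53,325 − R$47,665 = R$5,660.

R$5,660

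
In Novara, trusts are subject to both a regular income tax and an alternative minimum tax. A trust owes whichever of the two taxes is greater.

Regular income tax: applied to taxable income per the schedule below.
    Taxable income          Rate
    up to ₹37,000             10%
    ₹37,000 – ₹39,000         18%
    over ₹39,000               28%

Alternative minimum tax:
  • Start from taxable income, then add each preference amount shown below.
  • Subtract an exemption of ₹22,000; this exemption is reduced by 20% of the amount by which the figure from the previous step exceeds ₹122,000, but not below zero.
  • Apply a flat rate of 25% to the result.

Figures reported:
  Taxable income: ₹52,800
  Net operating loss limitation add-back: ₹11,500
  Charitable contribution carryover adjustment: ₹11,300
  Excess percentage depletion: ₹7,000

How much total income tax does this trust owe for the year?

Regular income tax:
  ₹37,000 × 10% = ₹3,700
  ₹2,000 × 18% = ₹360
  ₹13,800 × 28% = ₹3,864
  → ₹7,924

Alternative minimum tax:
  Adjusted income: ₹52,800 + ₹11,500 + ₹11,300 + ₹7,000 = ₹82,600
  Exemption: ₹82,600 ≤ ₹122,000, so full ₹22,000 applies
  Base: ₹82,600 − ₹22,000 = ₹60,600
  ₹60,600 × 25% = ₹15,150

₹15,150 > ₹7,924, so the alternative minimum tax is the binding amount.

₹15,150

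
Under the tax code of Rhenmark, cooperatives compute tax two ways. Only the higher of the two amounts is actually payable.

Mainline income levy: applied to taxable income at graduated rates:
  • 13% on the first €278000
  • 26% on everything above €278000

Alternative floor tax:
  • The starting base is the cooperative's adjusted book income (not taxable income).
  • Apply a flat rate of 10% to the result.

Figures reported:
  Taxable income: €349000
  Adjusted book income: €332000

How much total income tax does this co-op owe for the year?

Mainline income levy:
  €278000 × 13% = €36140
  €71000 × 26% = €18460
  → €54600

Alternative floor tax:
  Base (adjusted book income): €332000
  €332000 × 10% = €33200

€54600 > €33200, so the mainline income levy governs.

€54600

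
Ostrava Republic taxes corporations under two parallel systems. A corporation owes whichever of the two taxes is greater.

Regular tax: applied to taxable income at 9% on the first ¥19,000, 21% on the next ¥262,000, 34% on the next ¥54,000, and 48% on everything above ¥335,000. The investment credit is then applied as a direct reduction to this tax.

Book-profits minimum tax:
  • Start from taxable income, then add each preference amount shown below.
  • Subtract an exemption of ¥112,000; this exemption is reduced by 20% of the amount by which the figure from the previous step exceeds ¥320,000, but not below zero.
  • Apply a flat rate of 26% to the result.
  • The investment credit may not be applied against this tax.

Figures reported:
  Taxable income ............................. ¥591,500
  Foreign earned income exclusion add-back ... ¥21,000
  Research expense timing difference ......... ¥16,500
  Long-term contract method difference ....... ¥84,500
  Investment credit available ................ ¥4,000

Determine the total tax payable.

¥194,210

Book-profits minimum tax:
  Adjusted income: ¥591,500 + ¥21,000 + ¥16,500 + ¥84,500 = ¥713,500
  Exemption: ¥112,000 − 20% × (¥713,500 − ¥320,000) = ¥112,000 − ¥78,700 = ¥33,300
  Base: ¥713,500 − ¥33,300 = ¥680,200
  ¥680,200 × 26% = ¥176,852

Regular tax:
  ¥19,000 × 9% = ¥1,710
  ¥262,000 × 21% = ¥55,020
  ¥54,000 × 34% = ¥18,360
  ¥256,500 × 48% = ¥123,120
  → ¥198,210
  Less investment credit ¥4,000 → ¥194,210

¥194,210 > ¥176,852, so the regular tax governs.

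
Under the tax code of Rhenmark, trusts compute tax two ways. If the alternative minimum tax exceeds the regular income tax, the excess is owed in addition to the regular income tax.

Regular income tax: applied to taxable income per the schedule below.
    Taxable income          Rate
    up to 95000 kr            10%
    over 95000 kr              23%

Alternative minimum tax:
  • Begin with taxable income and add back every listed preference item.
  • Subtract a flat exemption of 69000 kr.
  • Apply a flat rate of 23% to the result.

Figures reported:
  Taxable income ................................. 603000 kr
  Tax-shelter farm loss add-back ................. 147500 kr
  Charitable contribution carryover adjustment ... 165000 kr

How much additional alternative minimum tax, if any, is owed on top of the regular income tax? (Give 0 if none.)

68355 kr

Alternative minimum tax:
  Adjusted income: 603000 kr + 147500 kr + 165000 kr = 915500 kr
  Less exemption 69000 kr → base 846500 kr
  846500 kr × 23% = 194695 kr

Regular income tax:
  95000 kr × 10% = 9500 kr
  508000 kr × 23% = 116840 kr
  → 126340 kr

Excess of alternative minimum tax over regular income tax: 194695 kr − 126340 kr = 68355 kr.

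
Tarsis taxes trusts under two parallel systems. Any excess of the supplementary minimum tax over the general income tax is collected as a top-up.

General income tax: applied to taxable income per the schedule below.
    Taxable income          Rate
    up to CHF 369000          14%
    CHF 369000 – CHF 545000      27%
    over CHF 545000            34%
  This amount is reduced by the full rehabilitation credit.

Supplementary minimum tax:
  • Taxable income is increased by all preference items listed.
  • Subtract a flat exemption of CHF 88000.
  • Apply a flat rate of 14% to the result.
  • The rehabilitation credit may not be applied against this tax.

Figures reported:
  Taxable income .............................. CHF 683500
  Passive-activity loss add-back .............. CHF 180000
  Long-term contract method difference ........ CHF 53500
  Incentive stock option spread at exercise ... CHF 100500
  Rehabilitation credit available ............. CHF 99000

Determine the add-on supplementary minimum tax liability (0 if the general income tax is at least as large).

Supplementary minimum tax:
  Adjusted income: CHF 683500 + CHF 180000 + CHF 53500 + CHF 100500 = CHF 1017500
  Less exemption CHF 88000 → base CHF 929500
  CHF 929500 × 14% = CHF 130130

General income tax:
  CHF 369000 × 14% = CHF 51660
  CHF 176000 × 27% = CHF 47520
  CHF 138500 × 34% = CHF 47090
  → CHF 146270
  Less rehabilitation credit CHF 99000 → CHF 47270

Excess of supplementary minimum tax over general income tax: CHF 130130 − CHF 47270 = CHF 82860.

CHF 82860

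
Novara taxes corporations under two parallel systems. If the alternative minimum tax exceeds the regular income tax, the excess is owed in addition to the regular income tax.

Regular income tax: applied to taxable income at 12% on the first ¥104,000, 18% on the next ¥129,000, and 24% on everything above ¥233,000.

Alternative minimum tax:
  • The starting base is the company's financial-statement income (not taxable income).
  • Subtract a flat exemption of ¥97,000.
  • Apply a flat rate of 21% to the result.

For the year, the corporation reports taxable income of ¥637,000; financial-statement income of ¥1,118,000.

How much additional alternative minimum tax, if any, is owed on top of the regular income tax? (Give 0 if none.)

Regular income tax:
  ¥104,000 × 12% = ¥12,480
  ¥129,000 × 18% = ¥23,220
  ¥404,000 × 24% = ¥96,960
  → ¥132,660

Alternative minimum tax:
  Base (financial-statement income): ¥1,118,000
  Less exemption ¥97,000 → base ¥1,021,000
  ¥1,021,000 × 21% = ¥214,410

Excess of alternative minimum tax over regular income tax: ¥214,410 − ¥132,660 = ¥81,750.

¥81,750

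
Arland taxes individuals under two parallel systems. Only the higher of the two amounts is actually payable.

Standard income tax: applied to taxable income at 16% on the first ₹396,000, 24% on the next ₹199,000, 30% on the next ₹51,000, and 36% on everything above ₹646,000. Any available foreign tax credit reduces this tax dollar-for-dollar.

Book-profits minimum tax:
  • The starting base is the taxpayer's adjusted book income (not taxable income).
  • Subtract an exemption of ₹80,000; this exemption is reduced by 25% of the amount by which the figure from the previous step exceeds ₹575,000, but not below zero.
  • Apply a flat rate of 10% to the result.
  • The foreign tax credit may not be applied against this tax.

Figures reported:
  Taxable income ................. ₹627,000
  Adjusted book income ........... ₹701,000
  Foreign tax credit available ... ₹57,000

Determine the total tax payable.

₹65,250

Book-profits minimum tax:
  Base (adjusted book income): ₹701,000
  Exemption: ₹80,000 − 25% × (₹701,000 − ₹575,000) = ₹80,000 − ₹31,500 = ₹48,500
  Base: ₹701,000 − ₹48,500 = ₹652,500
  ₹652,500 × 10% = ₹65,250

Standard income tax:
  ₹396,000 × 16% = ₹63,360
  ₹199,000 × 24% = ₹47,760
  ₹32,000 × 30% = ₹9,600
  → ₹120,720
  Less foreign tax credit ₹57,000 → ₹63,720

₹65,250 > ₹63,720, so the book-profits minimum tax is the binding amount.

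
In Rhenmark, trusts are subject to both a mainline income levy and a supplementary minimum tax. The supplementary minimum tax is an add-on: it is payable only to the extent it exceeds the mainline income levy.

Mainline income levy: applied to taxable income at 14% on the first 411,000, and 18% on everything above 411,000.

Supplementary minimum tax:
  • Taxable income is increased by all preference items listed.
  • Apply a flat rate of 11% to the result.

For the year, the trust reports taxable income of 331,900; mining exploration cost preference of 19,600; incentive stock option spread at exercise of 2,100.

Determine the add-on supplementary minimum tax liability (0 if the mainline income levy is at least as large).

0

Mainline income levy:
  331,900 × 14% = 46,466

Supplementary minimum tax:
  Adjusted income: 331,900 + 19,600 + 2,100 = 353,600
  353,600 × 11% = 38,896

38,896 ≤ 46,466, so no add-on is due.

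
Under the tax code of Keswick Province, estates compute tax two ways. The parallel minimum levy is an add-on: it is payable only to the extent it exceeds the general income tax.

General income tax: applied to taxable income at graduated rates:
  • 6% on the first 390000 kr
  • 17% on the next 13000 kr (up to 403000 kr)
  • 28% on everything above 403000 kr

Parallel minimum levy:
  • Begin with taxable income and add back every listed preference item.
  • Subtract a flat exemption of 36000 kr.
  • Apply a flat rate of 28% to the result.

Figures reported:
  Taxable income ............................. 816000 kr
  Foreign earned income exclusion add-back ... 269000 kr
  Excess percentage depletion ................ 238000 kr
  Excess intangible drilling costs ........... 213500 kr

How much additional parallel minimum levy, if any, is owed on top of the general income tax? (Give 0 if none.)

278890 kr

Parallel minimum levy:
  Adjusted income: 816000 kr + 269000 kr + 238000 kr + 213500 kr = 1536500 kr
  Less exemption 36000 kr → base 1500500 kr
  1500500 kr × 28% = 420140 kr

General income tax:
  390000 kr × 6% = 23400 kr
  13000 kr × 17% = 2210 kr
  413000 kr × 28% = 115640 kr
  → 141250 kr

Excess of parallel minimum levy over general income tax: 420140 kr − 141250 kr = 278890 kr.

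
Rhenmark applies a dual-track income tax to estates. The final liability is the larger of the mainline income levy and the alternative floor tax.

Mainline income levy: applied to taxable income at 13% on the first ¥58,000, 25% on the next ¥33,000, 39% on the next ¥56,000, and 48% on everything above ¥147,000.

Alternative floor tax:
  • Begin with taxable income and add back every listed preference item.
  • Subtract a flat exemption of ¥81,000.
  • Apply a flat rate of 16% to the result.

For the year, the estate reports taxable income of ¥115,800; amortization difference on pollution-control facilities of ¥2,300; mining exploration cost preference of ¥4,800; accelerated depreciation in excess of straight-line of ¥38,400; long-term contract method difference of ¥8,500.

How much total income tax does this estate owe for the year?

Mainline income levy:
  ¥58,000 × 13% = ¥7,540
  ¥33,000 × 25% = ¥8,250
  ¥24,800 × 39% = ¥9,672
  → ¥25,462

Alternative floor tax:
  Adjusted income: ¥115,800 + ¥2,300 + ¥4,800 + ¥38,400 + ¥8,500 = ¥169,800
  Less exemption ¥81,000 → base ¥88,800
  ¥88,800 × 16% = ¥14,208

¥25,462 > ¥14,208, so the mainline income levy governs.

¥25,462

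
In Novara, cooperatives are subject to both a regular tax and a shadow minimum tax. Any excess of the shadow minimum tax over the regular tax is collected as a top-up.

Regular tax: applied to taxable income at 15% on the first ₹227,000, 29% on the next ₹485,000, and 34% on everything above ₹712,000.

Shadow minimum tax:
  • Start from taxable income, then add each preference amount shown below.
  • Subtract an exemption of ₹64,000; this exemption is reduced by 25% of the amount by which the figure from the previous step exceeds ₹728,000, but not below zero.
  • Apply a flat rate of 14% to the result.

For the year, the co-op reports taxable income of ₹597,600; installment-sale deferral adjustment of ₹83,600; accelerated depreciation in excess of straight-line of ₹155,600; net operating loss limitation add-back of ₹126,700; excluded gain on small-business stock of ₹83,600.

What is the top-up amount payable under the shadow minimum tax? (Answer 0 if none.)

Regular tax:
  ₹227,000 × 15% = ₹34,050
  ₹370,600 × 29% = ₹107,474
  → ₹141,524

Shadow minimum tax:
  Adjusted income: ₹597,600 + ₹83,600 + ₹155,600 + ₹126,700 + ₹83,600 = ₹1,047,100
  Exemption: 25% × (₹1,047,100 − ₹728,000) = ₹79,775 ≥ ₹64,000, so the exemption is fully phased out
  Base: ₹1,047,100 − ₹0 = ₹1,047,100
  ₹1,047,100 × 14% = ₹146,594

Excess of shadow minimum tax over regular tax: ₹146,594 − ₹141,524 = ₹5,070.

₹5,070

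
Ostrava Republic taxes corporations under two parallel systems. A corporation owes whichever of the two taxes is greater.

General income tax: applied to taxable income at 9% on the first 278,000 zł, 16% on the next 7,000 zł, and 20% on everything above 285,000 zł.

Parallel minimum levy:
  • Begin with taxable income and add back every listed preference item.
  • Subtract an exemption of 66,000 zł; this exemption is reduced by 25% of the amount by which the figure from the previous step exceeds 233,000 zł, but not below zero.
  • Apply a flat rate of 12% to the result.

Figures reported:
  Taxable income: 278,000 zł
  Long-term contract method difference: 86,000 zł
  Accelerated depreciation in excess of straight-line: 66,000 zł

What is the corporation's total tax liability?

49,590 zł

Parallel minimum levy:
  Adjusted income: 278,000 zł + 86,000 zł + 66,000 zł = 430,000 zł
  Exemption: 66,000 zł − 25% × (430,000 zł − 233,000 zł) = 66,000 zł − 49,250 zł = 16,750 zł
  Base: 430,000 zł − 16,750 zł = 413,250 zł
  413,250 zł × 12% = 49,590 zł

General income tax:
  278,000 zł × 9% = 25,020 zł

49,590 zł > 25,020 zł, so the parallel minimum levy is the binding amount.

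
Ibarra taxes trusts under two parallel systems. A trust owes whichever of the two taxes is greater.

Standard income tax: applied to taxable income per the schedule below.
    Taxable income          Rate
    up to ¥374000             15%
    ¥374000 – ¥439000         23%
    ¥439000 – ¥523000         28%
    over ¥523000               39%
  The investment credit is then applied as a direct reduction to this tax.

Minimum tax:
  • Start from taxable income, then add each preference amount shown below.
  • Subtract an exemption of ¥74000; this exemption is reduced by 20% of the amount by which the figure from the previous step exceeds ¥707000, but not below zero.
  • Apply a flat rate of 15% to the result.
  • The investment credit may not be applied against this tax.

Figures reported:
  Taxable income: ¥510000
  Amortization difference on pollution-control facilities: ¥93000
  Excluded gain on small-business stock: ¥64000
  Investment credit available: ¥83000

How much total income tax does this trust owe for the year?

Standard income tax:
  ¥374000 × 15% = ¥56100
  ¥65000 × 23% = ¥14950
  ¥71000 × 28% = ¥19880
  → ¥90930
  Less investment credit ¥83000 → ¥7930

Minimum tax:
  Adjusted income: ¥510000 + ¥93000 + ¥64000 = ¥667000
  Exemption: ¥667000 ≤ ¥707000, so full ¥74000 applies
  Base: ¥667000 − ¥74000 = ¥593000
  ¥593000 × 15% = ¥88950

¥88950 > ¥7930, so the minimum tax is the binding amount.

¥88950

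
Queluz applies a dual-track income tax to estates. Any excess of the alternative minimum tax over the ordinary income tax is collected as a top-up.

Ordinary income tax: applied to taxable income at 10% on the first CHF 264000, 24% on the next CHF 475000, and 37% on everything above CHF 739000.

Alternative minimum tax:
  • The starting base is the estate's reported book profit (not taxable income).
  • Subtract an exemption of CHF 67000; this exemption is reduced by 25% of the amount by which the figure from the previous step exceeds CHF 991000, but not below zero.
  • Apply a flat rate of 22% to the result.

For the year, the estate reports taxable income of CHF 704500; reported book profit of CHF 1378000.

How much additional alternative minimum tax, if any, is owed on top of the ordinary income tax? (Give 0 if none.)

CHF 171040

Ordinary income tax:
  CHF 264000 × 10% = CHF 26400
  CHF 440500 × 24% = CHF 105720
  → CHF 132120

Alternative minimum tax:
  Base (reported book profit): CHF 1378000
  Exemption: 25% × (CHF 1378000 − CHF 991000) = CHF 96750 ≥ CHF 67000, so the exemption is fully phased out
  Base: CHF 1378000 − CHF 0 = CHF 1378000
  CHF 1378000 × 22% = CHF 303160

Excess of alternative minimum tax over ordinary income tax: CHF 303160 − CHF 132120 = CHF 171040.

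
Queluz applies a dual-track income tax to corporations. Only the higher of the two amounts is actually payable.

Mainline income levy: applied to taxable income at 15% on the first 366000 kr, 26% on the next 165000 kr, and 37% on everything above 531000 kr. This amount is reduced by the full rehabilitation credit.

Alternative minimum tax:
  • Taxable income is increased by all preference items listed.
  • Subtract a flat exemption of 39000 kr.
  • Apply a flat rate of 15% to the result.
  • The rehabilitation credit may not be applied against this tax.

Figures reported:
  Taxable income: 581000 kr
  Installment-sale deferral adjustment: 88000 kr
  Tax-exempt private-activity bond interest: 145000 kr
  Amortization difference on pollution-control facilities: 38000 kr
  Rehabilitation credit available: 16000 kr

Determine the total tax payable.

Alternative minimum tax:
  Adjusted income: 581000 kr + 88000 kr + 145000 kr + 38000 kr = 852000 kr
  Less exemption 39000 kr → base 813000 kr
  813000 kr × 15% = 121950 kr

Mainline income levy:
  366000 kr × 15% = 54900 kr
  165000 kr × 26% = 42900 kr
  50000 kr × 37% = 18500 kr
  → 116300 kr
  Less rehabilitation credit 16000 kr → 100300 kr

121950 kr > 100300 kr, so the alternative minimum tax is the binding amount.

121950 kr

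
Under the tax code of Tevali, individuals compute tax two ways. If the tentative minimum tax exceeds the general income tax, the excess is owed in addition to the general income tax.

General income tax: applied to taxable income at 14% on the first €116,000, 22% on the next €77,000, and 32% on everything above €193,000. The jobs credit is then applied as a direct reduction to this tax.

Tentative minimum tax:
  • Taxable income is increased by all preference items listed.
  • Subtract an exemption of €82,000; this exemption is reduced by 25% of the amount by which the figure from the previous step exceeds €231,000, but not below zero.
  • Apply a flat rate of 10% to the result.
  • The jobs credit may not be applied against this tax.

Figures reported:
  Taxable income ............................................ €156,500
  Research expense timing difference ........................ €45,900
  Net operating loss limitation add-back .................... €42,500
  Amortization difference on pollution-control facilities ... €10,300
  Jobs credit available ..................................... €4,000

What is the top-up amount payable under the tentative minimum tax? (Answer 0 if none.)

General income tax:
  €116,000 × 14% = €16,240
  €40,500 × 22% = €8,910
  → €25,150
  Less jobs credit €4,000 → €21,150

Tentative minimum tax:
  Adjusted income: €156,500 + €45,900 + €42,500 + €10,300 = €255,200
  Exemption: €82,000 − 25% × (€255,200 − €231,000) = €82,000 − €6,050 = €75,950
  Base: €255,200 − €75,950 = €179,250
  €179,250 × 10% = €17,925

€17,925 ≤ €21,150, so no add-on is due.

€0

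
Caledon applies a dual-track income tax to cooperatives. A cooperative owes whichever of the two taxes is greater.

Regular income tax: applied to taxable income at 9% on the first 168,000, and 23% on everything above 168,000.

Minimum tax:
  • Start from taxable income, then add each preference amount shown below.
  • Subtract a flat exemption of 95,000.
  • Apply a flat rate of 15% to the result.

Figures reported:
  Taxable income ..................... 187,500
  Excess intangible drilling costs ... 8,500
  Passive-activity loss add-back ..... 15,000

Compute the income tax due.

19,605

Regular income tax:
  168,000 × 9% = 15,120
  19,500 × 23% = 4,485
  → 19,605

Minimum tax:
  Adjusted income: 187,500 + 8,500 + 15,000 = 211,000
  Less exemption 95,000 → base 116,000
  116,000 × 15% = 17,400

19,605 > 17,400, so the regular income tax governs.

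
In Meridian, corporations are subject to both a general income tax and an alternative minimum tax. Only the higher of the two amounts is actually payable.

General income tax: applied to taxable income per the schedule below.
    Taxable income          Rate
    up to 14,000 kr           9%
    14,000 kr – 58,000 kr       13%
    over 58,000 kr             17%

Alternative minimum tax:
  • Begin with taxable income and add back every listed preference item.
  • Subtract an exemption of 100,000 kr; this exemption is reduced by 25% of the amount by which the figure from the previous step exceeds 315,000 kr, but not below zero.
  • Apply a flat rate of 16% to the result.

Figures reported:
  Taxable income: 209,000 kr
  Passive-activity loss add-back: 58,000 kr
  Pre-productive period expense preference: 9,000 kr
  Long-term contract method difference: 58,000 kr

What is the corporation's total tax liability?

38,200 kr

General income tax:
  14,000 kr × 9% = 1,260 kr
  44,000 kr × 13% = 5,720 kr
  151,000 kr × 17% = 25,670 kr
  → 32,650 kr

Alternative minimum tax:
  Adjusted income: 209,000 kr + 58,000 kr + 9,000 kr + 58,000 kr = 334,000 kr
  Exemption: 100,000 kr − 25% × (334,000 kr − 315,000 kr) = 100,000 kr − 4,750 kr = 95,250 kr
  Base: 334,000 kr − 95,250 kr = 238,750 kr
  238,750 kr × 16% = 38,200 kr

38,200 kr > 32,650 kr, so the alternative minimum tax is the binding amount.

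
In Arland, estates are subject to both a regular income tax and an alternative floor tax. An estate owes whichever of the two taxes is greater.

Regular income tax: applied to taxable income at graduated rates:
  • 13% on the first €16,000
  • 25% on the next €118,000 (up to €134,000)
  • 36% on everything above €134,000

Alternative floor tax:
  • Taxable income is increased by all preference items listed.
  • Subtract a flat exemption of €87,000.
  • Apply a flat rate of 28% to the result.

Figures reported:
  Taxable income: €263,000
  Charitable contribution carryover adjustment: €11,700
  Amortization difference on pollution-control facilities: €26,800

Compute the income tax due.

Alternative floor tax:
  Adjusted income: €263,000 + €11,700 + €26,800 = €301,500
  Less exemption €87,000 → base €214,500
  €214,500 × 28% = €60,060

Regular income tax:
  €16,000 × 13% = €2,080
  €118,000 × 25% = €29,500
  €129,000 × 36% = €46,440
  → €78,020

€78,020 > €60,060, so the regular income tax governs.

€78,020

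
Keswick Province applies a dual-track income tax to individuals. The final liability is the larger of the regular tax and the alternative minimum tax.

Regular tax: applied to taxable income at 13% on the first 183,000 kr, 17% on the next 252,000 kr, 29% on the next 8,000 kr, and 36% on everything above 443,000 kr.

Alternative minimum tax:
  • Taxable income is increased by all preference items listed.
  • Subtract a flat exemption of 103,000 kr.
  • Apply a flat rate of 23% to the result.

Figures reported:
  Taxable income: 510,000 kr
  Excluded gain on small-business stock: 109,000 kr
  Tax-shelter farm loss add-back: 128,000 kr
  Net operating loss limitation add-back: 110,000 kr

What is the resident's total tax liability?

173,420 kr

Regular tax:
  183,000 kr × 13% = 23,790 kr
  252,000 kr × 17% = 42,840 kr
  8,000 kr × 29% = 2,320 kr
  67,000 kr × 36% = 24,120 kr
  → 93,070 kr

Alternative minimum tax:
  Adjusted income: 510,000 kr + 109,000 kr + 128,000 kr + 110,000 kr = 857,000 kr
  Less exemption 103,000 kr → base 754,000 kr
  754,000 kr × 23% = 173,420 kr

173,420 kr > 93,070 kr, so the alternative minimum tax is the binding amount.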